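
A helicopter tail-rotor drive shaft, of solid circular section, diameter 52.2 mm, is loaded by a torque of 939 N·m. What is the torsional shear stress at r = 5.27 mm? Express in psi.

J = πd⁴/32 = π(0.0522)⁴/32 = 7.289×10^-7 m⁴.
Shear stress varies linearly with radius: τ = T·r/J = 939.0 × 0.00527 / 7.289×10^-7 = 6.789×10^6 Pa.

985 psi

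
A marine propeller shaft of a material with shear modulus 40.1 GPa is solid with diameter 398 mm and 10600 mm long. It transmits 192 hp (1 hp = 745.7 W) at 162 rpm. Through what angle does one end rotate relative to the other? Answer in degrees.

0.0519°

ω = 2π·162/60 = 16.96 rad/s, so T = P/ω = 192×745.7 / 16.96 = 8440 N·m.
J = πd⁴/32 = π(0.398)⁴/32 = 2.463×10^-3 m⁴.
θ = T·L/(G·J) = 8440 × 10.6 / (40.1×10⁹ × 2.463×10^-3) = 9.056×10^-4 rad.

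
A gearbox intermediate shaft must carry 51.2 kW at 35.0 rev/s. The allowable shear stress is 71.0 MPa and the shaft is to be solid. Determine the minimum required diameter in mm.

ω = 2π·35.0 = 219.9 rad/s, so T = P/ω = 51.2×10³ / 219.9 = 232.8 N·m.
For a solid shaft τ_max = 16T/(πd³), so d = (16T/(π τ_allow))^(1/3) = (16·232.8/(π·7.10×10^7))^(1/3) = 0.02556 m.

25.6 mm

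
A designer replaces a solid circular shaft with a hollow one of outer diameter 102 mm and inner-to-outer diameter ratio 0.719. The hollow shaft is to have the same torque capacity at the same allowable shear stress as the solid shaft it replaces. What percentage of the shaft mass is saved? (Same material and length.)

40.6 %

Equal τ_max and T ⇒ the solid shaft needs d_s³ = d_o³(1−k⁴), so d_s = 102·(1−0.719⁴)^(1/3) = 91.96 mm.
Area ratio A_h/A_s = d_o²(1−k²)/d_s² = (1−k²)/(1−k⁴)^(2/3) = 0.5943.
Mass saving = 1 − 0.5943 = 40.6 %.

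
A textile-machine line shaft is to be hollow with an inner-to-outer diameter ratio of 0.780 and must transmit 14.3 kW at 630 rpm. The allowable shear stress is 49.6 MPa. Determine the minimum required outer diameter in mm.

32.8 mm

ω = 2π·630/60 = 65.97 rad/s, so T = P/ω = 14.3×10³ / 65.97 = 216.8 N·m.
For a hollow shaft with d_i/d_o = 0.780: τ_max = 16T/(π d_o³ (1−k⁴)), so d_o = [16T/(π τ_allow (1−k⁴))]^(1/3) = [16·216.8/(π·4.96×10^7·0.6298)]^(1/3) = 0.03282 m.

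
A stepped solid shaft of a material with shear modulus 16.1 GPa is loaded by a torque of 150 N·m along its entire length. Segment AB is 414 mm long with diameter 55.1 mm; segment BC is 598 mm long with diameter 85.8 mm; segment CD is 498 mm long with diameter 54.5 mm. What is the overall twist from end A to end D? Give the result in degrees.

0.611°

J_AB = π(0.0551)⁴/32 = 9.05×10^-7 m⁴; J_BC = π(0.0858)⁴/32 = 5.32×10^-6 m⁴; J_CD = π(0.0545)⁴/32 = 8.66×10^-7 m⁴.
θ = (T/G)·Σ L_i/J_i = (150.0/16.1×10⁹)·(0.414/9.05×10^-7 + 0.598/5.32×10^-6 + 0.498/8.66×10^-7) = 0.01067 rad.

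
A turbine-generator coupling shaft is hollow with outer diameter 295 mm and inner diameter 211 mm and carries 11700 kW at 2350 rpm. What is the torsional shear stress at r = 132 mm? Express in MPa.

ω = 2π·2350/60 = 246.1 rad/s, so T = P/ω = 11700×10³ / 246.1 = 47540 N·m.
J = π(d_o⁴ − d_i⁴)/32 = π(0.295⁴ − 0.211⁴)/32 = 5.489×10^-4 m⁴.
Shear stress varies linearly with radius: τ = T·r/J = 47540 × 0.132 / 5.489×10^-4 = 1.143×10^7 Pa.

11.4 MPa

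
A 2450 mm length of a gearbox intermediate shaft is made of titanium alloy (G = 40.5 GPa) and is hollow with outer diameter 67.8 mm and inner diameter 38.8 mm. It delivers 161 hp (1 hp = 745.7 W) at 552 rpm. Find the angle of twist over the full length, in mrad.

ω = 2π·552/60 = 57.81 rad/s, so T = P/ω = 161×745.7 / 57.81 = 2077 N·m.
J = π(d_o⁴ − d_i⁴)/32 = π(0.0678⁴ − 0.0388⁴)/32 = 1.852×10^-6 m⁴.
θ = T·L/(G·J) = 2077 × 2.45 / (40.5×10⁹ × 1.852×10^-6) = 0.06784 rad.

67.8 mrad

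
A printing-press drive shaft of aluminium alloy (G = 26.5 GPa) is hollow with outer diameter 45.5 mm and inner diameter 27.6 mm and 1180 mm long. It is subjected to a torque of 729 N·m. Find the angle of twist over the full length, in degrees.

J = π(d_o⁴ − d_i⁴)/32 = π(0.0455⁴ − 0.0276⁴)/32 = 3.638×10^-7 m⁴.
θ = T·L/(G·J) = 729.0 × 1.18 / (26.5×10⁹ × 3.638×10^-7) = 0.08923 rad.

5.11°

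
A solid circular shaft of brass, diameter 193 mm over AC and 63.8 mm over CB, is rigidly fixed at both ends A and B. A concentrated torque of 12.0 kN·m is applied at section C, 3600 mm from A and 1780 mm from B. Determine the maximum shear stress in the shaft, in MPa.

8.30 MPa

Compatibility: T_A·a/J_AC = T_B·b/J_CB with T_A + T_B = T₀.
J_AC = 1.36×10^-4 m⁴, J_CB = 1.63×10^-6 m⁴, so T_A = T₀·(J_AC/a)/((J_AC/a)+(J_CB/b)) = 11720 N·m, T_B = 283.0 N·m.
τ in each portion: τ_AC = 8.30×10^6 Pa, τ_CB = 5.55×10^6 Pa; maximum is in AC.
τ_max = T_AC·r/J = 11720·0.0965/1.36×10^-4 = 8.301×10^6 Pa.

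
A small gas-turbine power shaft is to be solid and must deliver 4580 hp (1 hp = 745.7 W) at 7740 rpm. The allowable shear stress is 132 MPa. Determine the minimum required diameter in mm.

ω = 2π·7740/60 = 810.5 rad/s, so T = P/ω = 4580×745.7 / 810.5 = 4214 N·m.
For a solid shaft τ_max = 16T/(πd³), so d = (16T/(π τ_allow))^(1/3) = (16·4214/(π·1.32×10^8))^(1/3) = 0.05458 m.

54.6 mm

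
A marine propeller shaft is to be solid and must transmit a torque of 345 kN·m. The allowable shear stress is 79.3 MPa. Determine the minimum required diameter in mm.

For a solid shaft τ_max = 16T/(πd³), so d = (16T/(π τ_allow))^(1/3) = (16·345000/(π·7.93×10^7))^(1/3) = 0.2809 m.

281 mm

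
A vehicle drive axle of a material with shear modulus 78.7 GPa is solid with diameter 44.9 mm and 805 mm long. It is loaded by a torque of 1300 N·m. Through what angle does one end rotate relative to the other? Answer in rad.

J = πd⁴/32 = π(0.0449)⁴/32 = 3.990×10^-7 m⁴.
θ = T·L/(G·J) = 1300 × 0.805 / (78.7×10⁹ × 3.990×10^-7) = 0.03333 rad.

0.0333 rad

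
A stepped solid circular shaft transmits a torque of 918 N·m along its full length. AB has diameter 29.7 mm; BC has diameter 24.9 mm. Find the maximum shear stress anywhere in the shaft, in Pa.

Under the same torque, τ_max = 16T/(πd³) is largest where d is smallest — segment BC (d = 24.9 mm).
τ_max = 16·918.0/(π·(0.0249)³) = 3.028×10^8 Pa.

3.03e8 Pa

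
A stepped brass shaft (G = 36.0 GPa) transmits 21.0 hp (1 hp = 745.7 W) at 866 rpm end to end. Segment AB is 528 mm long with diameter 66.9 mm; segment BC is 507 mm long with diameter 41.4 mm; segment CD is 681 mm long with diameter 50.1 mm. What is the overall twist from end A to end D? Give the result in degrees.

ω = 2π·866/60 = 90.69 rad/s, so T = P/ω = 21.0×745.7 / 90.69 = 172.7 N·m.
J_AB = π(0.0669)⁴/32 = 1.97×10^-6 m⁴; J_BC = π(0.0414)⁴/32 = 2.88×10^-7 m⁴; J_CD = π(0.0501)⁴/32 = 6.19×10^-7 m⁴.
θ = (T/G)·Σ L_i/J_i = (172.7/36.0×10⁹)·(0.528/1.97×10^-6 + 0.507/2.88×10^-7 + 0.681/6.19×10^-7) = 0.01500 rad.

0.860°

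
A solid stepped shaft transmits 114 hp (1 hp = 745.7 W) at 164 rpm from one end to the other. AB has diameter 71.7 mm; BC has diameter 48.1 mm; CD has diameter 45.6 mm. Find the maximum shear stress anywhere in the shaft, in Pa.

2.66e8 Pa

ω = 2π·164/60 = 17.17 rad/s, so T = P/ω = 114×745.7 / 17.17 = 4950 N·m.
Under the same torque, τ_max = 16T/(πd³) is largest where d is smallest — segment CD (d = 45.6 mm).
τ_max = 16·4950/(π·(0.0456)³) = 2.659×10^8 Pa.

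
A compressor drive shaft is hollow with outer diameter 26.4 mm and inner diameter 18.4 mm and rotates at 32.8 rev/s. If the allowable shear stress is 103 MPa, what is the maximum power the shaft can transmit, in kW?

58.6 kW

J = π(d_o⁴ − d_i⁴)/32 = π(0.0264⁴ − 0.0184⁴)/32 = 3.644×10^-8 m⁴.
T_max = τ_allow·J/r = 1.03×10^8 × 3.644×10^-8 / 0.0132 = 284.3 N·m.
ω = 2π·32.8 = 206.1 rad/s, so P_max = T_max·ω = 5.859×10^4 W.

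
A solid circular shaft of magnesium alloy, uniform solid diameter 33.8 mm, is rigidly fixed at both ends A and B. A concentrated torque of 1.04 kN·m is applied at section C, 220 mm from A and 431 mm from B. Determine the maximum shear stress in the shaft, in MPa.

With uniform GJ and both ends fixed, compatibility θ_AC = θ_CB gives T_A·a = T_B·b, together with T_A + T_B = T₀.
T_A = T₀·b/(a+b) = 1040·431/651.0 = 688.5 N·m; T_B = 351.5 N·m.
τ in each portion: τ_AC = 9.08×10^7 Pa, τ_CB = 4.64×10^7 Pa; maximum is in AC.
τ_max = T_AC·r/J = 688.5·0.0169/1.28×10^-7 = 9.081×10^7 Pa.

90.8 MPa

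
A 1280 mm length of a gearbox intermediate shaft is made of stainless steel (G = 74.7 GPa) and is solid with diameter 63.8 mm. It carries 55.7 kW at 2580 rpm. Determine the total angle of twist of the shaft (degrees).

ω = 2π·2580/60 = 270.2 rad/s, so T = P/ω = 55.7×10³ / 270.2 = 206.2 N·m.
J = πd⁴/32 = π(0.0638)⁴/32 = 1.627×10^-6 m⁴.
θ = T·L/(G·J) = 206.2 × 1.28 / (74.7×10⁹ × 1.627×10^-6) = 2.172×10^-3 rad.

0.124°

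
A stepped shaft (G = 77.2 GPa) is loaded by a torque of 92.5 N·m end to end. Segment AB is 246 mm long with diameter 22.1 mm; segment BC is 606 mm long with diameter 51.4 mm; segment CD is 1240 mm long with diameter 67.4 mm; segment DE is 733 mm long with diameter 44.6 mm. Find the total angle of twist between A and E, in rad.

0.0166 rad

J_AB = π(0.0221)⁴/32 = 2.34×10^-8 m⁴; J_BC = π(0.0514)⁴/32 = 6.85×10^-7 m⁴; J_CD = π(0.0674)⁴/32 = 2.03×10^-6 m⁴; J_DE = π(0.0446)⁴/32 = 3.88×10^-7 m⁴.
θ = (T/G)·Σ L_i/J_i = (92.50/77.2×10⁹)·(0.246/2.34×10^-8 + 0.606/6.85×10^-7 + 1.24/2.03×10^-6 + 0.733/3.88×10^-7) = 0.01664 rad.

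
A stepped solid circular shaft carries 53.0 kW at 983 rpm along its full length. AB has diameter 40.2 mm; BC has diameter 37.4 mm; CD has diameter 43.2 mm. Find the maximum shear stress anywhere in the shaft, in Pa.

ω = 2π·983/60 = 102.9 rad/s, so T = P/ω = 53.0×10³ / 102.9 = 514.9 N·m.
Under the same torque, τ_max = 16T/(πd³) is largest where d is smallest — segment BC (d = 37.4 mm).
τ_max = 16·514.9/(π·(0.0374)³) = 5.012×10^7 Pa.

5.01e7 Pa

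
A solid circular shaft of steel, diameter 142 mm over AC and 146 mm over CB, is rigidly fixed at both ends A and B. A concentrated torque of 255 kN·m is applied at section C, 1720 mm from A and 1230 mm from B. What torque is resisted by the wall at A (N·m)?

99500 N·m

Compatibility: T_A·a/J_AC = T_B·b/J_CB with T_A + T_B = T₀.
J_AC = 3.99×10^-5 m⁴, J_CB = 4.46×10^-5 m⁴, so T_A = T₀·(J_AC/a)/((J_AC/a)+(J_CB/b)) = 99500 N·m, T_B = 155500 N·m.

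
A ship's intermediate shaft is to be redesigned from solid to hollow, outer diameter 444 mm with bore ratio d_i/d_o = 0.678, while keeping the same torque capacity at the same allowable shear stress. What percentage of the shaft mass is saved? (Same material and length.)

Equal τ_max and T ⇒ the solid shaft needs d_s³ = d_o³(1−k⁴), so d_s = 444·(1−0.678⁴)^(1/3) = 410.2 mm.
Area ratio A_h/A_s = d_o²(1−k²)/d_s² = (1−k²)/(1−k⁴)^(2/3) = 0.6330.
Mass saving = 1 − 0.6330 = 36.7 %.

36.7 %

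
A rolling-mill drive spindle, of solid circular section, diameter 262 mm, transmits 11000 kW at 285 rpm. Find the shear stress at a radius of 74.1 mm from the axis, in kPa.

59000 kPa

ω = 2π·285/60 = 29.85 rad/s, so T = P/ω = 11000×10³ / 29.85 = 368600 N·m.
J = πd⁴/32 = π(0.262)⁴/32 = 4.626×10^-4 m⁴.
Shear stress varies linearly with radius: τ = T·r/J = 368600 × 0.0741 / 4.626×10^-4 = 5.904×10^7 Pa.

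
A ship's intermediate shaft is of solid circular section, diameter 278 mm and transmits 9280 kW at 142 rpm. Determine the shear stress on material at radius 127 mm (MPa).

ω = 2π·142/60 = 14.87 rad/s, so T = P/ω = 9280×10³ / 14.87 = 624100 N·m.
J = πd⁴/32 = π(0.278)⁴/32 = 5.864×10^-4 m⁴.
Shear stress varies linearly with radius: τ = T·r/J = 624100 × 0.127 / 5.864×10^-4 = 1.352×10^8 Pa.

135 MPa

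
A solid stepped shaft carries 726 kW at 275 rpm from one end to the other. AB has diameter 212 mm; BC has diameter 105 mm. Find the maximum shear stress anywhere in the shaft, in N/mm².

ω = 2π·275/60 = 28.80 rad/s, so T = P/ω = 726×10³ / 28.80 = 25210 N·m.
Under the same torque, τ_max = 16T/(πd³) is largest where d is smallest — segment BC (d = 105 mm).
τ_max = 16·25210/(π·(0.105)³) = 1.109×10^8 Pa.

111 N/mm²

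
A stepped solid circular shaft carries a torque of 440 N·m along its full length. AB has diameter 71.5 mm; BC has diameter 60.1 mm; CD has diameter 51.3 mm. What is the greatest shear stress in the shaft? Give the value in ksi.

Under the same torque, τ_max = 16T/(πd³) is largest where d is smallest — segment CD (d = 51.3 mm).
τ_max = 16·440.0/(π·(0.0513)³) = 1.660×10^7 Pa.

2.41 ksi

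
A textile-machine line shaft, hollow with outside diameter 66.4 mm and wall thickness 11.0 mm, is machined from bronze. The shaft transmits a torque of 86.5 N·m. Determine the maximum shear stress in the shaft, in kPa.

1880 kPa

J = π(d_o⁴ − d_i⁴)/32 = π(0.0664⁴ − 0.0444⁴)/32 = 1.527×10^-6 m⁴.
τ_max = T·r/J = 86.50 × 0.0332 / 1.527×10^-6 = 1.881×10^6 Pa.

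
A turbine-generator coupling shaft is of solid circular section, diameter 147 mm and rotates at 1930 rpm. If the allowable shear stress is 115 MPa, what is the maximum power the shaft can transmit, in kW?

J = πd⁴/32 = π(0.147)⁴/32 = 4.584×10^-5 m⁴.
T_max = τ_allow·J/r = 1.15×10^8 × 4.584×10^-5 / 0.0735 = 71730 N·m.
ω = 2π·1930/60 = 202.1 rad/s, so P_max = T_max·ω = 1.450×10^7 W.

14500 kW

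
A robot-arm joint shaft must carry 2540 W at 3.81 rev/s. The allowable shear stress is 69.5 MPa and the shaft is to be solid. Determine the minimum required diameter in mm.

ω = 2π·3.81 = 23.94 rad/s, so T = P/ω = 2540 / 23.94 = 106.1 N·m.
For a solid shaft τ_max = 16T/(πd³), so d = (16T/(π τ_allow))^(1/3) = (16·106.1/(π·6.95×10^7))^(1/3) = 0.01981 m.

19.8 mm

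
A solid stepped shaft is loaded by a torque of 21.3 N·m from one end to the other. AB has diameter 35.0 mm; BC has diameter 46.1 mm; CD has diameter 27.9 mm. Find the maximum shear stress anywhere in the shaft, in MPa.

5.00 MPa

Under the same torque, τ_max = 16T/(πd³) is largest where d is smallest — segment CD (d = 27.9 mm).
τ_max = 16·21.30/(π·(0.0279)³) = 4.995×10^6 Pa.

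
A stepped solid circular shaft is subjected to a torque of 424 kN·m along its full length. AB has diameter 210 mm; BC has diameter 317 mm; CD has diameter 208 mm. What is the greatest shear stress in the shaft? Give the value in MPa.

Under the same torque, τ_max = 16T/(πd³) is largest where d is smallest — segment CD (d = 208 mm).
τ_max = 16·424000/(π·(0.208)³) = 2.400×10^8 Pa.

240 MPa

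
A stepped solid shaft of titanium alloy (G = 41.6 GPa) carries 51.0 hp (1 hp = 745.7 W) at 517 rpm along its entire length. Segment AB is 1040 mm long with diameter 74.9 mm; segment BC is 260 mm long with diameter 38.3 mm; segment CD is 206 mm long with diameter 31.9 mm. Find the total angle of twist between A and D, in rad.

0.0607 rad

ω = 2π·517/60 = 54.14 rad/s, so T = P/ω = 51.0×745.7 / 54.14 = 702.4 N·m.
J_AB = π(0.0749)⁴/32 = 3.09×10^-6 m⁴; J_BC = π(0.0383)⁴/32 = 2.11×10^-7 m⁴; J_CD = π(0.0319)⁴/32 = 1.02×10^-7 m⁴.
θ = (T/G)·Σ L_i/J_i = (702.4/41.6×10⁹)·(1.04/3.09×10^-6 + 0.260/2.11×10^-7 + 0.206/1.02×10^-7) = 0.06068 rad.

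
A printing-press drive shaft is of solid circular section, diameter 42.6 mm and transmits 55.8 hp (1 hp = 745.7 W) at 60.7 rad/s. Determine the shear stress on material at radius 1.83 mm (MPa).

ω = 60.7 rad/s, so T = P/ω = 55.8×745.7 / 60.70 = 685.5 N·m.
J = πd⁴/32 = π(0.0426)⁴/32 = 3.233×10^-7 m⁴.
Shear stress varies linearly with radius: τ = T·r/J = 685.5 × 0.00183 / 3.233×10^-7 = 3.880×10^6 Pa.

3.88 MPa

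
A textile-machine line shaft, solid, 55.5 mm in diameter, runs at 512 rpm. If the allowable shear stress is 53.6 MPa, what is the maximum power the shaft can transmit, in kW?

J = πd⁴/32 = π(0.0555)⁴/32 = 9.315×10^-7 m⁴.
T_max = τ_allow·J/r = 5.36×10^7 × 9.315×10^-7 / 0.0278 = 1799 N·m.
ω = 2π·512/60 = 53.62 rad/s, so P_max = T_max·ω = 9.647×10^4 W.

96.5 kW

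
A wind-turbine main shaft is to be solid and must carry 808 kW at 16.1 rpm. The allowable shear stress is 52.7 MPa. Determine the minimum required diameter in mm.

359 mm

ω = 2π·16.1/60 = 1.686 rad/s, so T = P/ω = 808×10³ / 1.686 = 479200 N·m.
For a solid shaft τ_max = 16T/(πd³), so d = (16T/(π τ_allow))^(1/3) = (16·479200/(π·5.27×10^7))^(1/3) = 0.3591 m.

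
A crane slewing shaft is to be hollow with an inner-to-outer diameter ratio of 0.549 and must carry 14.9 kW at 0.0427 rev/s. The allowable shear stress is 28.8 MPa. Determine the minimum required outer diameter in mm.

ω = 2π·0.0427 = 0.2683 rad/s, so T = P/ω = 14.9×10³ / 0.2683 = 55540 N·m.
For a hollow shaft with d_i/d_o = 0.549: τ_max = 16T/(π d_o³ (1−k⁴)), so d_o = [16T/(π τ_allow (1−k⁴))]^(1/3) = [16·55540/(π·2.88×10^7·0.9092)]^(1/3) = 0.2211 m.

221 mm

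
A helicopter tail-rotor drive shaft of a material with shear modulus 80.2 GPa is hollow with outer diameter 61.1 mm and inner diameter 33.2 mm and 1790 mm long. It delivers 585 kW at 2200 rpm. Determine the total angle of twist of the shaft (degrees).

2.60°

ω = 2π·2200/60 = 230.4 rad/s, so T = P/ω = 585×10³ / 230.4 = 2539 N·m.
J = π(d_o⁴ − d_i⁴)/32 = π(0.0611⁴ − 0.0332⁴)/32 = 1.249×10^-6 m⁴.
θ = T·L/(G·J) = 2539 × 1.79 / (80.2×10⁹ × 1.249×10^-6) = 0.04538 rad.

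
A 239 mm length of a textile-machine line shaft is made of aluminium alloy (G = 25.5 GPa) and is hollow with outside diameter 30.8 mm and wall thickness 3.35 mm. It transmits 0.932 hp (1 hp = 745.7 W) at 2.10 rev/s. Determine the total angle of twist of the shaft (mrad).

8.94 mrad

ω = 2π·2.10 = 13.19 rad/s, so T = P/ω = 0.932×745.7 / 13.19 = 52.67 N·m.
J = π(d_o⁴ − d_i⁴)/32 = π(0.0308⁴ − 0.0241⁴)/32 = 5.523×10^-8 m⁴.
θ = T·L/(G·J) = 52.67 × 0.239 / (25.5×10⁹ × 5.523×10^-8) = 8.938×10^-3 rad.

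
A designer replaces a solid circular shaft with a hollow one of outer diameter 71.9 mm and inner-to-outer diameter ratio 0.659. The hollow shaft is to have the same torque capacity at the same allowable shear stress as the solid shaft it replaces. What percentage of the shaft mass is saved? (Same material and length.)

Equal τ_max and T ⇒ the solid shaft needs d_s³ = d_o³(1−k⁴), so d_s = 71.9·(1−0.659⁴)^(1/3) = 67.06 mm.
Area ratio A_h/A_s = d_o²(1−k²)/d_s² = (1−k²)/(1−k⁴)^(2/3) = 0.6503.
Mass saving = 1 − 0.6503 = 35.0 %.

35.0 %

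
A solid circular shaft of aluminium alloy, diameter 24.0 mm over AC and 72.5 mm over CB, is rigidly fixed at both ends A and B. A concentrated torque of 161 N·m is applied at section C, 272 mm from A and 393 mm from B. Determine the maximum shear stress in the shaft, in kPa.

2120 kPa

Compatibility: T_A·a/J_AC = T_B·b/J_CB with T_A + T_B = T₀.
J_AC = 3.26×10^-8 m⁴, J_CB = 2.71×10^-6 m⁴, so T_A = T₀·(J_AC/a)/((J_AC/a)+(J_CB/b)) = 2.746 N·m, T_B = 158.3 N·m.
τ in each portion: τ_AC = 1.01×10^6 Pa, τ_CB = 2.12×10^6 Pa; maximum is in CB.
τ_max = T_CB·r/J = 158.3·0.0362/2.71×10^-6 = 2.115×10^6 Pa.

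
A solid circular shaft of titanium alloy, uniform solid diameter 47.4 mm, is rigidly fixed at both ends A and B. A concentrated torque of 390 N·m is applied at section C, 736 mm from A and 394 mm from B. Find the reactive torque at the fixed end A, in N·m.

136 N·m

With uniform GJ and both ends fixed, compatibility θ_AC = θ_CB gives T_A·a = T_B·b, together with T_A + T_B = T₀.
T_A = T₀·b/(a+b) = 390.0·394/1130 = 136.0 N·m; T_B = 254.0 N·m.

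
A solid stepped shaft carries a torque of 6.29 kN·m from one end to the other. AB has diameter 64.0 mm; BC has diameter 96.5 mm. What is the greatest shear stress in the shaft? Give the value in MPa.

Under the same torque, τ_max = 16T/(πd³) is largest where d is smallest — segment AB (d = 64.0 mm).
τ_max = 16·6290/(π·(0.0640)³) = 1.222×10^8 Pa.

122 MPa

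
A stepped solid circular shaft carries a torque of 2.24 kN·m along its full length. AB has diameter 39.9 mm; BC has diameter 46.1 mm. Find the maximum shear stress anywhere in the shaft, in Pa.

1.80e8 Pa

Under the same torque, τ_max = 16T/(πd³) is largest where d is smallest — segment AB (d = 39.9 mm).
τ_max = 16·2240/(π·(0.0399)³) = 1.796×10^8 Pa.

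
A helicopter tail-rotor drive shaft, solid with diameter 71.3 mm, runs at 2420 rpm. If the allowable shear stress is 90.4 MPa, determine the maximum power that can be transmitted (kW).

1630 kW

J = πd⁴/32 = π(0.0713)⁴/32 = 2.537×10^-6 m⁴.
T_max = τ_allow·J/r = 9.04×10^7 × 2.537×10^-6 / 0.0357 = 6434 N·m.
ω = 2π·2420/60 = 253.4 rad/s, so P_max = T_max·ω = 1.630×10^6 W.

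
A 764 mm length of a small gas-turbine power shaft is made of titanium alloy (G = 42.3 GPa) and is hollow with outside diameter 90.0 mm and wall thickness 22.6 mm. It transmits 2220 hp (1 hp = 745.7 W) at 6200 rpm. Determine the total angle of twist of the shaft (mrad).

ω = 2π·6200/60 = 649.3 rad/s, so T = P/ω = 2220×745.7 / 649.3 = 2550 N·m.
J = π(d_o⁴ − d_i⁴)/32 = π(0.0900⁴ − 0.0448⁴)/32 = 6.046×10^-6 m⁴.
θ = T·L/(G·J) = 2550 × 0.764 / (42.3×10⁹ × 6.046×10^-6) = 7.617×10^-3 rad.

7.62 mrad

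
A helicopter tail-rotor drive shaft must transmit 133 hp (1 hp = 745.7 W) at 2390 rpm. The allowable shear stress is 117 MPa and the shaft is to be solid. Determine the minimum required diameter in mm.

ω = 2π·2390/60 = 250.3 rad/s, so T = P/ω = 133×745.7 / 250.3 = 396.3 N·m.
For a solid shaft τ_max = 16T/(πd³), so d = (16T/(π τ_allow))^(1/3) = (16·396.3/(π·1.17×10^8))^(1/3) = 0.02584 m.

25.8 mm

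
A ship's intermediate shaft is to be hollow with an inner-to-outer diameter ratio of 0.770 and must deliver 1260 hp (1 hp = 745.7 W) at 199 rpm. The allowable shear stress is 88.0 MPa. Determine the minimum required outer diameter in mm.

ω = 2π·199/60 = 20.84 rad/s, so T = P/ω = 1260×745.7 / 20.84 = 45090 N·m.
For a hollow shaft with d_i/d_o = 0.770: τ_max = 16T/(π d_o³ (1−k⁴)), so d_o = [16T/(π τ_allow (1−k⁴))]^(1/3) = [16·45090/(π·8.80×10^7·0.6485)]^(1/3) = 0.1591 m.

159 mm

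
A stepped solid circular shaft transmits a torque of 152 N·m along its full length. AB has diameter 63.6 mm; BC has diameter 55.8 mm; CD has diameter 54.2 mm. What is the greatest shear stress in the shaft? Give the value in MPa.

4.86 MPa

Under the same torque, τ_max = 16T/(πd³) is largest where d is smallest — segment CD (d = 54.2 mm).
τ_max = 16·152.0/(π·(0.0542)³) = 4.862×10^6 Pa.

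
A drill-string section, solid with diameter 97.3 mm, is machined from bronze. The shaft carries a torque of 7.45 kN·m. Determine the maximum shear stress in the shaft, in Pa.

4.12e7 Pa

J = πd⁴/32 = π(0.0973)⁴/32 = 8.799×10^-6 m⁴.
τ_max = T·r/J = 7450 × 0.0486 / 8.799×10^-6 = 4.119×10^7 Pa.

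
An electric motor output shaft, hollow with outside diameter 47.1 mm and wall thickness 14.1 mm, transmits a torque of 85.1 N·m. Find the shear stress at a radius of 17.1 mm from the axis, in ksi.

0.448 ksi

J = π(d_o⁴ − d_i⁴)/32 = π(0.0471⁴ − 0.0189⁴)/32 = 4.706×10^-7 m⁴.
Shear stress varies linearly with radius: τ = T·r/J = 85.10 × 0.0171 / 4.706×10^-7 = 3.092×10^6 Pa.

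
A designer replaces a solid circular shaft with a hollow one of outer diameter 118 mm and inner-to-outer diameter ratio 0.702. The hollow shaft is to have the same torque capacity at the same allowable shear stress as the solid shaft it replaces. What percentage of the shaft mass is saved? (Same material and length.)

Equal τ_max and T ⇒ the solid shaft needs d_s³ = d_o³(1−k⁴), so d_s = 118·(1−0.702⁴)^(1/3) = 107.5 mm.
Area ratio A_h/A_s = d_o²(1−k²)/d_s² = (1−k²)/(1−k⁴)^(2/3) = 0.6106.
Mass saving = 1 − 0.6106 = 38.9 %.

38.9 %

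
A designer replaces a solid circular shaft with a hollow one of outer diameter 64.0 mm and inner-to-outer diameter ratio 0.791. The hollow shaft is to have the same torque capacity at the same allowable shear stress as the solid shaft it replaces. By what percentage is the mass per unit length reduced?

47.9 %

Equal τ_max and T ⇒ the solid shaft needs d_s³ = d_o³(1−k⁴), so d_s = 64.0·(1−0.791⁴)^(1/3) = 54.23 mm.
Area ratio A_h/A_s = d_o²(1−k²)/d_s² = (1−k²)/(1−k⁴)^(2/3) = 0.5213.
Mass saving = 1 − 0.5213 = 47.9 %.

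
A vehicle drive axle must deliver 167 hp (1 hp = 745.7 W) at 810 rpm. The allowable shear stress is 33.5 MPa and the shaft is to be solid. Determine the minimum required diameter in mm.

60.7 mm

ω = 2π·810/60 = 84.82 rad/s, so T = P/ω = 167×745.7 / 84.82 = 1468 N·m.
For a solid shaft τ_max = 16T/(πd³), so d = (16T/(π τ_allow))^(1/3) = (16·1468/(π·3.35×10^7))^(1/3) = 0.06066 m.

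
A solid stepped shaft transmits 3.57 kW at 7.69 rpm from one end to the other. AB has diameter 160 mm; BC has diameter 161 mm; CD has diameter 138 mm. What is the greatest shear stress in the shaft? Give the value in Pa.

ω = 2π·7.69/60 = 0.8053 rad/s, so T = P/ω = 3.57×10³ / 0.8053 = 4433 N·m.
Under the same torque, τ_max = 16T/(πd³) is largest where d is smallest — segment CD (d = 138 mm).
τ_max = 16·4433/(π·(0.138)³) = 8.591×10^6 Pa.

8.59e6 Pa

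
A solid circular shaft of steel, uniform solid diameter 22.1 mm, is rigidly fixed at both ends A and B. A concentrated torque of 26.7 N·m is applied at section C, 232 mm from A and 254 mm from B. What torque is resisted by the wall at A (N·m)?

With uniform GJ and both ends fixed, compatibility θ_AC = θ_CB gives T_A·a = T_B·b, together with T_A + T_B = T₀.
T_A = T₀·b/(a+b) = 26.70·254/486.0 = 13.95 N·m; T_B = 12.75 N·m.

14.0 N·m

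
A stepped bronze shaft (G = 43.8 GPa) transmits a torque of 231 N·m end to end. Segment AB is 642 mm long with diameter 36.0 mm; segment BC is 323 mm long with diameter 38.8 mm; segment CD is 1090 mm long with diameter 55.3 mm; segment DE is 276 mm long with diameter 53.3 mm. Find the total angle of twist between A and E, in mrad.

36.3 mrad

J_AB = π(0.0360)⁴/32 = 1.65×10^-7 m⁴; J_BC = π(0.0388)⁴/32 = 2.22×10^-7 m⁴; J_CD = π(0.0553)⁴/32 = 9.18×10^-7 m⁴; J_DE = π(0.0533)⁴/32 = 7.92×10^-7 m⁴.
θ = (T/G)·Σ L_i/J_i = (231.0/43.8×10⁹)·(0.642/1.65×10^-7 + 0.323/2.22×10^-7 + 1.09/9.18×10^-7 + 0.276/7.92×10^-7) = 0.03629 rad.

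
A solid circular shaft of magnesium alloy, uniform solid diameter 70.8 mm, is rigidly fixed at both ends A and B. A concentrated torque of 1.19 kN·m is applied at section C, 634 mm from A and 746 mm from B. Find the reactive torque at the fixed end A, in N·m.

643 N·m

With uniform GJ and both ends fixed, compatibility θ_AC = θ_CB gives T_A·a = T_B·b, together with T_A + T_B = T₀.
T_A = T₀·b/(a+b) = 1190·746/1380 = 643.3 N·m; T_B = 546.7 N·m.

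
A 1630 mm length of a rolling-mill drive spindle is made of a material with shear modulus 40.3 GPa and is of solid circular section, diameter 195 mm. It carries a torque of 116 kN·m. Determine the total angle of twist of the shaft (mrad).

J = πd⁴/32 = π(0.195)⁴/32 = 1.420×10^-4 m⁴.
θ = T·L/(G·J) = 116000 × 1.63 / (40.3×10⁹ × 1.420×10^-4) = 0.03305 rad.

33.1 mrad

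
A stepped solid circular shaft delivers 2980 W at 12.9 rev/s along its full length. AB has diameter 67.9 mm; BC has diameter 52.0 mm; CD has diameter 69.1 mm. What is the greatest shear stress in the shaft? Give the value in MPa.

ω = 2π·12.9 = 81.05 rad/s, so T = P/ω = 2980 / 81.05 = 36.77 N·m.
Under the same torque, τ_max = 16T/(πd³) is largest where d is smallest — segment BC (d = 52.0 mm).
τ_max = 16·36.77/(π·(0.0520)³) = 1.332×10^6 Pa.

1.33 MPa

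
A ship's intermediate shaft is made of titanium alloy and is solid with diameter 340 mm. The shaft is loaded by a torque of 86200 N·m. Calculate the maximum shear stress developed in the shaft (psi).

1620 psi

J = πd⁴/32 = π(0.340)⁴/32 = 1.312×10^-3 m⁴.
τ_max = T·r/J = 86200 × 0.170 / 1.312×10^-3 = 1.117×10^7 Pa.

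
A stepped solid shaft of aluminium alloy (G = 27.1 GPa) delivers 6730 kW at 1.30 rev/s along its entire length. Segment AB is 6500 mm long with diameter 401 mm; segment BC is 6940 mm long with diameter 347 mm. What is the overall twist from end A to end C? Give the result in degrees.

13.0°

ω = 2π·1.30 = 8.168 rad/s, so T = P/ω = 6730×10³ / 8.168 = 823900 N·m.
J_AB = π(0.401)⁴/32 = 2.54×10^-3 m⁴; J_BC = π(0.347)⁴/32 = 1.42×10^-3 m⁴.
θ = (T/G)·Σ L_i/J_i = (823900/27.1×10⁹)·(6.50/2.54×10^-3 + 6.94/1.42×10^-3) = 0.2261 rad.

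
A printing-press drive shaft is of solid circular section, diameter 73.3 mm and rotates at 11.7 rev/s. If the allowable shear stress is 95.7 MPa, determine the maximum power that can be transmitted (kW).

J = πd⁴/32 = π(0.0733)⁴/32 = 2.834×10^-6 m⁴.
T_max = τ_allow·J/r = 9.57×10^7 × 2.834×10^-6 / 0.0367 = 7400 N·m.
ω = 2π·11.7 = 73.51 rad/s, so P_max = T_max·ω = 5.440×10^5 W.

544 kW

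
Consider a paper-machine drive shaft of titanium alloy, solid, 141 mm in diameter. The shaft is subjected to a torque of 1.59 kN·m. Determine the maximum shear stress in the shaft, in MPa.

J = πd⁴/32 = π(0.141)⁴/32 = 3.880×10^-5 m⁴.
τ_max = T·r/J = 1590 × 0.0705 / 3.880×10^-5 = 2.889×10^6 Pa.

2.89 MPa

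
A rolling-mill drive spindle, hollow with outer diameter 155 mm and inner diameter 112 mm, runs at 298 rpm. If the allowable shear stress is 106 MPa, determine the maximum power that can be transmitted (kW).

1760 kW

J = π(d_o⁴ − d_i⁴)/32 = π(0.155⁴ − 0.112⁴)/32 = 4.122×10^-5 m⁴.
T_max = τ_allow·J/r = 1.06×10^8 × 4.122×10^-5 / 0.0775 = 56380 N·m.
ω = 2π·298/60 = 31.21 rad/s, so P_max = T_max·ω = 1.759×10^6 W.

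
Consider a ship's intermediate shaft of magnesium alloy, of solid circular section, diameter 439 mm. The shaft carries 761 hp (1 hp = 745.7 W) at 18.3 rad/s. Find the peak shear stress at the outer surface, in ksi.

0.271 ksi

ω = 18.3 rad/s, so T = P/ω = 761×745.7 / 18.30 = 31010 N·m.
J = πd⁴/32 = π(0.439)⁴/32 = 3.646×10^-3 m⁴.
τ_max = T·r/J = 31010 × 0.220 / 3.646×10^-3 = 1.867×10^6 Pa.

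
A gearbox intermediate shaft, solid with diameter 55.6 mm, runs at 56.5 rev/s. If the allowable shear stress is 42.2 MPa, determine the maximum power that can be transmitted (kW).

506 kW

J = πd⁴/32 = π(0.0556)⁴/32 = 9.382×10^-7 m⁴.
T_max = τ_allow·J/r = 4.22×10^7 × 9.382×10^-7 / 0.0278 = 1424 N·m.
ω = 2π·56.5 = 355.0 rad/s, so P_max = T_max·ω = 5.056×10^5 W.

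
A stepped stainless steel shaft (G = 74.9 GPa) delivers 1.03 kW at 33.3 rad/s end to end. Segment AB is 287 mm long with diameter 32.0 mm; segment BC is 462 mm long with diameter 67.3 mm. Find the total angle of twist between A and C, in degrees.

ω = 33.3 rad/s, so T = P/ω = 1.03×10³ / 33.30 = 30.93 N·m.
J_AB = π(0.0320)⁴/32 = 1.03×10^-7 m⁴; J_BC = π(0.0673)⁴/32 = 2.01×10^-6 m⁴.
θ = (T/G)·Σ L_i/J_i = (30.93/74.9×10⁹)·(0.287/1.03×10^-7 + 0.462/2.01×10^-6) = 1.246×10^-3 rad.

0.0714°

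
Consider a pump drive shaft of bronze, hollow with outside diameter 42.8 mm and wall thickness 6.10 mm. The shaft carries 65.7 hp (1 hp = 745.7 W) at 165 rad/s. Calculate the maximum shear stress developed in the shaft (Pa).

ω = 165 rad/s, so T = P/ω = 65.7×745.7 / 165.0 = 296.9 N·m.
J = π(d_o⁴ − d_i⁴)/32 = π(0.0428⁴ − 0.0306⁴)/32 = 2.434×10^-7 m⁴.
τ_max = T·r/J = 296.9 × 0.0214 / 2.434×10^-7 = 2.611×10^7 Pa.

2.61e7 Pa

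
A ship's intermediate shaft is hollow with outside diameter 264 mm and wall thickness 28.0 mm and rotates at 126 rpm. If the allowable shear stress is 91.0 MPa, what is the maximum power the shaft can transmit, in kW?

2670 kW

J = π(d_o⁴ − d_i⁴)/32 = π(0.264⁴ − 0.208⁴)/32 = 2.931×10^-4 m⁴.
T_max = τ_allow·J/r = 9.10×10^7 × 2.931×10^-4 / 0.132 = 202100 N·m.
ω = 2π·126/60 = 13.19 rad/s, so P_max = T_max·ω = 2.666×10^6 W.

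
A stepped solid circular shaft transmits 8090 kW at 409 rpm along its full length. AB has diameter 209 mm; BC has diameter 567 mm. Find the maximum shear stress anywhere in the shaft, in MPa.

105 MPa

ω = 2π·409/60 = 42.83 rad/s, so T = P/ω = 8090×10³ / 42.83 = 188900 N·m.
Under the same torque, τ_max = 16T/(πd³) is largest where d is smallest — segment AB (d = 209 mm).
τ_max = 16·188900/(π·(0.209)³) = 1.054×10^8 Pa.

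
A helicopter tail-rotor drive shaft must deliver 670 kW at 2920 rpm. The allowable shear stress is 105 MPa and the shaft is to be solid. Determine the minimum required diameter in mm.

47.4 mm

ω = 2π·2920/60 = 305.8 rad/s, so T = P/ω = 670×10³ / 305.8 = 2191 N·m.
For a solid shaft τ_max = 16T/(πd³), so d = (16T/(π τ_allow))^(1/3) = (16·2191/(π·1.05×10^8))^(1/3) = 0.04737 m.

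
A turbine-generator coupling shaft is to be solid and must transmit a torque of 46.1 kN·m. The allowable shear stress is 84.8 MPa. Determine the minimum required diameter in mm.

For a solid shaft τ_max = 16T/(πd³), so d = (16T/(π τ_allow))^(1/3) = (16·46100/(π·8.48×10^7))^(1/3) = 0.1404 m.

140 mm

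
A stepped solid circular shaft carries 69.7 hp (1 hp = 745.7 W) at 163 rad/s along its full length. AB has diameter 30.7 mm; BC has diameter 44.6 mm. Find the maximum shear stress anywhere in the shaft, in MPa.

56.1 MPa

ω = 163 rad/s, so T = P/ω = 69.7×745.7 / 163.0 = 318.9 N·m.
Under the same torque, τ_max = 16T/(πd³) is largest where d is smallest — segment AB (d = 30.7 mm).
τ_max = 16·318.9/(π·(0.0307)³) = 5.613×10^7 Pa.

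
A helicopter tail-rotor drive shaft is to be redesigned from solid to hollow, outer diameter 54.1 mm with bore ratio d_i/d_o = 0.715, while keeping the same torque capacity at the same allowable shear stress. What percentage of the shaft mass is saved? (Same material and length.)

40.2 %

Equal τ_max and T ⇒ the solid shaft needs d_s³ = d_o³(1−k⁴), so d_s = 54.1·(1−0.715⁴)^(1/3) = 48.90 mm.
Area ratio A_h/A_s = d_o²(1−k²)/d_s² = (1−k²)/(1−k⁴)^(2/3) = 0.5982.
Mass saving = 1 − 0.5982 = 40.2 %.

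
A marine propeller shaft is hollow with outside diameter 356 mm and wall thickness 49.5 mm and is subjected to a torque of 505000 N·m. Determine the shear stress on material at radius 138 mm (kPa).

J = π(d_o⁴ − d_i⁴)/32 = π(0.356⁴ − 0.257⁴)/32 = 1.149×10^-3 m⁴.
Shear stress varies linearly with radius: τ = T·r/J = 505000 × 0.138 / 1.149×10^-3 = 6.067×10^7 Pa.

60700 kPa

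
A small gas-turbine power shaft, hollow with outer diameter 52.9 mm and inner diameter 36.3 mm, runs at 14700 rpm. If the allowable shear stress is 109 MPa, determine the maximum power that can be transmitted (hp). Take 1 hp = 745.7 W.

5090 hp

J = π(d_o⁴ − d_i⁴)/32 = π(0.0529⁴ − 0.0363⁴)/32 = 5.984×10^-7 m⁴.
T_max = τ_allow·J/r = 1.09×10^8 × 5.984×10^-7 / 0.0264 = 2466 N·m.
ω = 2π·14700/60 = 1539 rad/s, so P_max = T_max·ω = 3.796×10^6 W.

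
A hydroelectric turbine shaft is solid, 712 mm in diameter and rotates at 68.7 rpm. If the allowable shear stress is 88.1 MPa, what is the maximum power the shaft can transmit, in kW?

44900 kW

J = πd⁴/32 = π(0.712)⁴/32 = 0.02523 m⁴.
T_max = τ_allow·J/r = 8.81×10^7 × 0.02523 / 0.356 = 6.244e6 N·m.
ω = 2π·68.7/60 = 7.194 rad/s, so P_max = T_max·ω = 4.492×10^7 W.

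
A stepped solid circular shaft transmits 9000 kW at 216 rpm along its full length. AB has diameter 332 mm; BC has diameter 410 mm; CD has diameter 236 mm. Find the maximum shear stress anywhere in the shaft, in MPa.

154 MPa

ω = 2π·216/60 = 22.62 rad/s, so T = P/ω = 9000×10³ / 22.62 = 397900 N·m.
Under the same torque, τ_max = 16T/(πd³) is largest where d is smallest — segment CD (d = 236 mm).
τ_max = 16·397900/(π·(0.236)³) = 1.542×10^8 Pa.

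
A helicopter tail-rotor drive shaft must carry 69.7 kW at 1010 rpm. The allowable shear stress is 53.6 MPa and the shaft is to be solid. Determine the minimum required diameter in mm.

39.7 mm

ω = 2π·1010/60 = 105.8 rad/s, so T = P/ω = 69.7×10³ / 105.8 = 659.0 N·m.
For a solid shaft τ_max = 16T/(πd³), so d = (16T/(π τ_allow))^(1/3) = (16·659.0/(π·5.36×10^7))^(1/3) = 0.03971 m.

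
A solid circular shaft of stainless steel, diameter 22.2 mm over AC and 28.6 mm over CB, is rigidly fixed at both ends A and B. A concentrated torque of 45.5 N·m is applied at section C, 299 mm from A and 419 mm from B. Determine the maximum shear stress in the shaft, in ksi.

1.04 ksi

Compatibility: T_A·a/J_AC = T_B·b/J_CB with T_A + T_B = T₀.
J_AC = 2.38×10^-8 m⁴, J_CB = 6.57×10^-8 m⁴, so T_A = T₀·(J_AC/a)/((J_AC/a)+(J_CB/b)) = 15.34 N·m, T_B = 30.16 N·m.
τ in each portion: τ_AC = 7.14×10^6 Pa, τ_CB = 6.57×10^6 Pa; maximum is in AC.
τ_max = T_AC·r/J = 15.34·0.0111/2.38×10^-8 = 7.142×10^6 Pa.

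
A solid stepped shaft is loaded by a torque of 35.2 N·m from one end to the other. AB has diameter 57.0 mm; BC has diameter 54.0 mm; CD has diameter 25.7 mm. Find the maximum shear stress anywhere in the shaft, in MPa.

10.6 MPa

Under the same torque, τ_max = 16T/(πd³) is largest where d is smallest — segment CD (d = 25.7 mm).
τ_max = 16·35.20/(π·(0.0257)³) = 1.056×10^7 Pa.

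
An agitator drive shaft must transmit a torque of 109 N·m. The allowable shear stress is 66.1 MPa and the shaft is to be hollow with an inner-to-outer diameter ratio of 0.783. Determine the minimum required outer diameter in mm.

For a hollow shaft with d_i/d_o = 0.783: τ_max = 16T/(π d_o³ (1−k⁴)), so d_o = [16T/(π τ_allow (1−k⁴))]^(1/3) = [16·109.0/(π·6.61×10^7·0.6241)]^(1/3) = 0.02379 m.

23.8 mm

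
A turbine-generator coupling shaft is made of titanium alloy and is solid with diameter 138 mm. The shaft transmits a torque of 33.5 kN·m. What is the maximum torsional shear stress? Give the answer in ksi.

J = πd⁴/32 = π(0.138)⁴/32 = 3.561×10^-5 m⁴.
τ_max = T·r/J = 33500 × 0.0690 / 3.561×10^-5 = 6.492×10^7 Pa.

9.42 ksi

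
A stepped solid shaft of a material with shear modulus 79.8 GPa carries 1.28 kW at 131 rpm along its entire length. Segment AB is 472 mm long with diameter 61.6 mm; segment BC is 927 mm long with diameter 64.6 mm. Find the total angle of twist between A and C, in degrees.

ω = 2π·131/60 = 13.72 rad/s, so T = P/ω = 1.28×10³ / 13.72 = 93.31 N·m.
J_AB = π(0.0616)⁴/32 = 1.41×10^-6 m⁴; J_BC = π(0.0646)⁴/32 = 1.71×10^-6 m⁴.
θ = (T/G)·Σ L_i/J_i = (93.31/79.8×10⁹)·(0.472/1.41×10^-6 + 0.927/1.71×10^-6) = 1.024×10^-3 rad.

0.0587°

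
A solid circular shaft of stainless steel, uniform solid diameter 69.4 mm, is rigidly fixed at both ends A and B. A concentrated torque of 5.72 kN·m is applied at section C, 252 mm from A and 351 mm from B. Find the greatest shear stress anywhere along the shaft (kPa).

With uniform GJ and both ends fixed, compatibility θ_AC = θ_CB gives T_A·a = T_B·b, together with T_A + T_B = T₀.
T_A = T₀·b/(a+b) = 5720·351/603.0 = 3330 N·m; T_B = 2390 N·m.
τ in each portion: τ_AC = 5.07×10^7 Pa, τ_CB = 3.64×10^7 Pa; maximum is in AC.
τ_max = T_AC·r/J = 3330·0.0347/2.28×10^-6 = 5.073×10^7 Pa.

50700 kPa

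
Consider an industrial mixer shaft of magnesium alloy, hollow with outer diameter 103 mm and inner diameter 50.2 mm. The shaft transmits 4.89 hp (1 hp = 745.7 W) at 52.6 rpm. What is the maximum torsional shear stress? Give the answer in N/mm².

3.27 N/mm²

ω = 2π·52.6/60 = 5.508 rad/s, so T = P/ω = 4.89×745.7 / 5.508 = 662.0 N·m.
J = π(d_o⁴ − d_i⁴)/32 = π(0.103⁴ − 0.0502⁴)/32 = 1.043×10^-5 m⁴.
τ_max = T·r/J = 662.0 × 0.0515 / 1.043×10^-5 = 3.270×10^6 Pa.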